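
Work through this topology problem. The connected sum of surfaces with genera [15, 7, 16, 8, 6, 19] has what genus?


Genus is additive under connected sum of orientable surfaces.
g = 15 + 7 + 16 + 8 + 6 + 19 = 71

71


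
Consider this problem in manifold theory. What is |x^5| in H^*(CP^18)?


|x| = 2 in H^*(CP^n).
|x^5| = 5 * |x| = 5 * 2 = 10

10


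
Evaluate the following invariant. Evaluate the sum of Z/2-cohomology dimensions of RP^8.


H^k(RP^8; Z/2) = Z/2 for each 0 <= k <= 8.
Total dimension = 8 + 1 = 9

9


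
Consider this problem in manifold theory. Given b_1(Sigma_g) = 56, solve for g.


For a closed orientable surface: b_1 = 2g.
56 = 2g
g = 56 / 2 = 28

28


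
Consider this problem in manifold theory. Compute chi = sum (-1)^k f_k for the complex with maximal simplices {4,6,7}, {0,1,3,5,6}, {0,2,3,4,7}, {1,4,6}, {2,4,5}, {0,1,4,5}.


Enumerate all faces; f-vector: f_0=8, f_1=24, f_2=26, f_3=11, f_4=2.
chi = sum (-1)^k f_k = 1

1


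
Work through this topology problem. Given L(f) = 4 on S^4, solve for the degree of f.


L(f) = 1 + (-1)^4 deg(f) on S^4.
4 = 1 + (-1)^4 * deg(f)
(-1)^4 * deg(f) = 3
deg(f) = 3

3


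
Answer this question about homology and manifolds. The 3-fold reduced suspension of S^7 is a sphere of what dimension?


Each suspension raises dimension by 1: Sigma S^n = S^{n+1}.
Sigma^3 S^7 = S^{7+3} = S^10

10


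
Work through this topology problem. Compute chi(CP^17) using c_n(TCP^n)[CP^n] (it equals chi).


For any closed oriented manifold, <e(TM),[M]> = chi(M).
chi(CP^17) = 17+1 = 18

18


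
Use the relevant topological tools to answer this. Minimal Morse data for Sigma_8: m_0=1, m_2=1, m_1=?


A perfect Morse function has m_k = b_k.
For Sigma_8: b_0=1, b_1=2g=16, b_2=1.
Saddles m_1 = 2g = 16

16


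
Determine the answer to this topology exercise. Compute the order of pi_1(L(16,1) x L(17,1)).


pi_1(X x Y) = pi_1(X) x pi_1(Y).
pi_1(L(16,1)) = Z/16, pi_1(L(17,1)) = Z/17.
|Z/16 x Z/17| = 16 * 17 = 272

272


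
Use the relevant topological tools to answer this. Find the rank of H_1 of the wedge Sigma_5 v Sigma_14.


For a wedge: H_1(A v B) = H_1(A) + H_1(B).
b_1(Sigma_5) = 10, b_1(Sigma_14) = 28.
b_1 = 10 + 28 = 38

38


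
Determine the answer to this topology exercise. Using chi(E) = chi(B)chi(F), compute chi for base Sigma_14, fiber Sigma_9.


For a fiber bundle F -> E -> B (with CW structure): chi(E) = chi(B) * chi(F).
chi(Sigma_14) = -26, chi(Sigma_9) = -16.
chi(E) = (-26) * (-16) = 416

416


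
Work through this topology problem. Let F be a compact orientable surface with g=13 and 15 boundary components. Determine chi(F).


For a compact orientable surface with genus g and b boundary components: chi = 2 - 2g - b.
chi = 2 - 2*13 - 15 = 2 - 26 - 15 = -39

-39


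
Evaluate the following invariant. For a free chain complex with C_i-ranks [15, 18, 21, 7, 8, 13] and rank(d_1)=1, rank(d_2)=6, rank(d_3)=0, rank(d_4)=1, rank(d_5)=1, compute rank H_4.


rank H_k = rank(ker d_k) - rank(im d_{k+1}).
rank(ker d_4) = rank(C_4) - rank(d_4) = 8 - 1 = 7.
rank(im d_{4+1}) = 1.
rank H_4 = 7 - 1 = 6

6


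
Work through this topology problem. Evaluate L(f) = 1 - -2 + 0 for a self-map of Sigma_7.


L(f) = tr(f_0*) - tr(f_1*) + tr(f_2*).
= 1 - (-2) + (0)
= 3

3


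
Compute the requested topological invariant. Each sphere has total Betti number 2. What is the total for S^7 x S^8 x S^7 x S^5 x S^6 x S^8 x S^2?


Total Betti number is multiplicative under products.
Each S^d (d>=1) has total Betti number 2.
There are 7 sphere factors.
Total = 2^7 = 128

128


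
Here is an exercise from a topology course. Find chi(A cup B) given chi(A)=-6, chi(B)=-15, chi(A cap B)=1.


chi(A cup B) = chi(A) + chi(B) - chi(A cap B)
= -6 + (-15) - (1)
= -22

-22


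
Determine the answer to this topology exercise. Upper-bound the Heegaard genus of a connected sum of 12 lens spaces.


Heegaard genus satisfies g(A#B) <= g(A) + g(B).
Each lens space has g = 1.
Upper bound: 12 * 1 = 12

12


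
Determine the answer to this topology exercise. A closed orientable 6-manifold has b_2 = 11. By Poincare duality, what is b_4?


Poincare duality for closed orientable n-manifolds: b_k = b_{n-k}.
Here n = 6, so b_4 = b_2 = 11

11


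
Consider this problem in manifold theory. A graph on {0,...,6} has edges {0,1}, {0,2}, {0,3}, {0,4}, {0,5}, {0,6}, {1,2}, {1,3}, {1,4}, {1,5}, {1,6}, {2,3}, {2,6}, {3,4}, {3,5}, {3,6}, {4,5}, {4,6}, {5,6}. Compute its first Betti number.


b_1 = E - V + (number of components).
E = 19, V = 7, components = 1.
b_1 = 19 - 7 + 1 = 13

13


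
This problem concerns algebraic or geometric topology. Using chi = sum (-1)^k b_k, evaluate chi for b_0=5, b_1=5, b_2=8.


chi = sum_k (-1)^k b_k.
= (5) + (-5) + (8)
= 8

8


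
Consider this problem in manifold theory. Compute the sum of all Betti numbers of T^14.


b_k(T^14) = C(14,k), so the sum over k is sum_k C(14,k) = 2^14.
Total = 2^14 = 16384

16384


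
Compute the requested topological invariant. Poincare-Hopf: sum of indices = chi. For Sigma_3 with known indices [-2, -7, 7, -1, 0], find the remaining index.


Poincare-Hopf: sum of indices = chi(M).
chi(Sigma_3) = 2 - 2*3 = -4.
Sum of known indices = -3.
x = chi - (sum known) = -4 - (-3) = -1

-1


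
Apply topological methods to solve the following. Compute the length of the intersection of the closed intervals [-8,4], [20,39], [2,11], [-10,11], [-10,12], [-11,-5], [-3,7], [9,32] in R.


Intersection = [max(a_i), min(b_i)] = [20, -5].
Since 20 > -5, the intersection is empty.
Length = 0

0


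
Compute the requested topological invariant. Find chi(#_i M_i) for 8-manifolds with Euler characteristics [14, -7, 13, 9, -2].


For n-manifolds: chi(A#B) = chi(A) + chi(B) - chi(S^8).
chi(S^8) = 1 + (-1)^8 = 2.
chi(#) = (sum chi_i) - (5-1)*chi(S^8) = 27 - 4*2 = 19

19


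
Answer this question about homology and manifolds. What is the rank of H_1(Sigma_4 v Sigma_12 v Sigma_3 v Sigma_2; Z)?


For a wedge X v Y: reduced H_k(X v Y) = H_k(X) + H_k(Y).
Each Sigma_g contributes b_1 = 2g.
b_1 = 8 + 24 + 6 + 4 = 42

42


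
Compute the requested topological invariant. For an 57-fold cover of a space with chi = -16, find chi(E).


For a finite covering: chi(E) = (number of sheets) * chi(B).
chi(E) = 57 * (-16) = -912

-912


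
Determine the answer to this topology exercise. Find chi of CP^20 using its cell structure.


CP^20 has one cell in each even dimension 0, 2, ..., 2*20 (20+1 cells total).
All cells are even-dimensional, so chi = number of cells.
chi = 20 + 1 = 21

21


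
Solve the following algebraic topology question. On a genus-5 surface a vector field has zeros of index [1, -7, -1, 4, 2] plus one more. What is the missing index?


Poincare-Hopf: sum of indices = chi(M).
chi(Sigma_5) = 2 - 2*5 = -8.
Sum of known indices = -1.
x = chi - (sum known) = -8 - (-1) = -7

-7


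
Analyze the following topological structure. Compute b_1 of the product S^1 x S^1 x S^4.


Each S^d has Poincare polynomial 1 + t^d.
The product S^1 x S^1 x S^4 has Poincare polynomial prod(1+t^d_i).
Expanding: b_0=1, b_1=2, b_2=1, b_4=1, b_5=2, b_6=1.
b_1 = 2

2


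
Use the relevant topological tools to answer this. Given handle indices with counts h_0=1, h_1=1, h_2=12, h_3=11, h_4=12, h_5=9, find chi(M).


Handles of index k contribute (-1)^k to chi (same as CW cells).
chi = (1) + (-1) + (12) + (-11) + (12) + (-9) = 4

4


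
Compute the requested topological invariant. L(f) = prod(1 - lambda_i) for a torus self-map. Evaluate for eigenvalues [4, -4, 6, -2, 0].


For a torus self-map: L(f) = det(I - A) where A acts on H_1.
L(f) = (1-4) * (1--4) * (1-6) * (1--2) * (1-0) = -3 * 5 * -5 * 3 * 1 = 225

225


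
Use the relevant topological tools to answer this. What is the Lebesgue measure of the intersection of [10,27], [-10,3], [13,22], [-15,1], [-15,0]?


Intersection = [max(a_i), min(b_i)] = [13, 0].
Since 13 > 0, the intersection is empty.
Length = 0

0


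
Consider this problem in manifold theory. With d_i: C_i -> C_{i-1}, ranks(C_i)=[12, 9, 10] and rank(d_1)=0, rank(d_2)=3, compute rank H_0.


rank H_k = rank(ker d_k) - rank(im d_{k+1}).
rank(ker d_0) = rank(C_0) - rank(d_0) = 12 - 0 = 12.
rank(im d_{0+1}) = 0.
rank H_0 = 12 - 0 = 12

12


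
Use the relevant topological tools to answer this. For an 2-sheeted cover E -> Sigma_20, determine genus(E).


For an n-sheeted cover: chi(E) = n * chi(B).
chi(Sigma_20) = 2 - 2*20 = -38.
chi(E) = 2 * (-38) = -76.
genus(E) = (2 - chi(E))/2 = (2 - (-76))/2 = 78/2 = 39

39


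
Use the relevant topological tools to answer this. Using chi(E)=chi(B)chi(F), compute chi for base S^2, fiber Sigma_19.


chi(S^2) = 2 (n even), chi(Sigma_19) = 2 - 2*19 = -36.
chi(E) = 2 * (-36) = -72

-72


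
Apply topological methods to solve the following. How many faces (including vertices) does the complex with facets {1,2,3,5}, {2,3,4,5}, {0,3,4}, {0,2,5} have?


Each maximal simplex on m vertices has 2^m - 1 nonempty faces.
Take the union (dedupe shared faces).
Total distinct faces = 30

30


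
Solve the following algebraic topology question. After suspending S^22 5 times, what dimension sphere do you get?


Each suspension raises dimension by 1: Sigma S^n = S^{n+1}.
Sigma^5 S^22 = S^{22+5} = S^27

27


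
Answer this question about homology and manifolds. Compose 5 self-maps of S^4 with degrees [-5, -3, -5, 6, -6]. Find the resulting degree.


Degree is multiplicative: deg(composition) = product of degrees.
= (-5) * (-3) * (-5) * (6) * (-6) = 2700

2700


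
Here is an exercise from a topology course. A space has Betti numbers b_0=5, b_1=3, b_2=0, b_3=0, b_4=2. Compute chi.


chi = sum_k (-1)^k b_k.
= (5) + (-3) + (0) + (0) + (2)
= 4

4


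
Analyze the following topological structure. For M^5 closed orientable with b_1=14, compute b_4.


Poincare duality for closed orientable n-manifolds: b_k = b_{n-k}.
Here n = 5, so b_4 = b_1 = 14

14


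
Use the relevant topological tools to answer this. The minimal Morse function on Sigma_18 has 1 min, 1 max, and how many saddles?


A perfect Morse function has m_k = b_k.
For Sigma_18: b_0=1, b_1=2g=36, b_2=1.
Saddles m_1 = 2g = 36

36


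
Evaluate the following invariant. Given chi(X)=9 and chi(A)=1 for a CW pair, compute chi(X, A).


Relative Euler characteristic: chi(X, A) = chi(X) - chi(A).
= 9 - (1) = 8

8


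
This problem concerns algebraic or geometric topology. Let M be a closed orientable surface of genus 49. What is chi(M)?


For a closed orientable surface of genus g: chi = 2 - 2g.
Here g = 49.
chi = 2 - 2*49 = 2 - 98 = -96

-96


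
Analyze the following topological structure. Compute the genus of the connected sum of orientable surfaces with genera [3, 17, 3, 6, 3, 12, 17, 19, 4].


Genus is additive under connected sum of orientable surfaces.
g = 3 + 17 + 3 + 6 + 3 + 12 + 17 + 19 + 4 = 84

84


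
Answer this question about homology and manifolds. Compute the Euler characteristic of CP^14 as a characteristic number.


For any closed oriented manifold, <e(TM),[M]> = chi(M).
chi(CP^14) = 14+1 = 15

15


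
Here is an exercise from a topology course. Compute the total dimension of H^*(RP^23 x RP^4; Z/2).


dim H^*(RP^n; Z/2) = n+1 (one Z/2 in each degree 0..n).
Total Betti number is multiplicative.
Total = (23+1) * (4+1) = 24 * 5 = 120

120


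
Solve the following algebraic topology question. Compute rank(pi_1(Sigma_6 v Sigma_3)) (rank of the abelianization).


For a wedge: H_1(A v B) = H_1(A) + H_1(B).
b_1(Sigma_6) = 12, b_1(Sigma_3) = 6.
b_1 = 12 + 6 = 18

18


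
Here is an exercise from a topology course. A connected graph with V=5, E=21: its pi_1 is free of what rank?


For a connected graph: rank(pi_1) = b_1 = E - V + 1 = 1 - chi.
chi = V - E = 5 - 21 = -16.
rank = 1 - (-16) = 21 - 5 + 1 = 17

17


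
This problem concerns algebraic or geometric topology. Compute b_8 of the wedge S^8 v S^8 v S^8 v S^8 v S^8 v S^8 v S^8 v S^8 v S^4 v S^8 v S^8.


For a wedge of spheres, H_k (k>0) is free on one generator per sphere of dimension k.
Spheres of dimension 8: count = 10.
b_8 = 10

10


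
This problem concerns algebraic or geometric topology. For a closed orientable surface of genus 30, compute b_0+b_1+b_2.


For Sigma_30: b_0 = 1, b_1 = 2g = 60, b_2 = 1.
Total = 1 + 60 + 1 = 62

62


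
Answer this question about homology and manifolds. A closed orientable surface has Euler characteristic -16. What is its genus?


chi = 2 - 2g for closed orientable surfaces.
-16 = 2 - 2g
2g = 2 - (-16) = 18
g = 9

9


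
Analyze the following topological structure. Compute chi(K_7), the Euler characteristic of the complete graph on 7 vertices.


K_7: V = 7, E = C(7,2) = 21.
chi = V - E = 7 - 21 = -14

-14


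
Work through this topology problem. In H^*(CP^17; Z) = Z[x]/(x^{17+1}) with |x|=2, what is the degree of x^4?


|x| = 2 in H^*(CP^n).
|x^4| = 4 * |x| = 4 * 2 = 8

8


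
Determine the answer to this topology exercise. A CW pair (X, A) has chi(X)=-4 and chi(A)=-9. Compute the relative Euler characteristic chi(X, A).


Relative Euler characteristic: chi(X, A) = chi(X) - chi(A).
= -4 - (-9) = 5

5


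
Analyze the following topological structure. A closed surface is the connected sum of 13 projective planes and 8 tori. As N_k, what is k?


Since a >= 1, the sum is non-orientable; each T^2 can be replaced by RP^2 # RP^2 (since T^2#RP^2 = 3RP^2).
Total crosscaps k = 13 + 2*8 = 29.
Check via chi: chi = 13*1 + 8*0 - (13+8-1)*2 = -27 = 2 - k = -27. Consistent.

29


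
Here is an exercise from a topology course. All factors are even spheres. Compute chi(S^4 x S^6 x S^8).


chi is multiplicative: chi(X x Y) = chi(X) chi(Y).
Each even-dim sphere has chi = 2. There are 3 factors.
chi = 2^3 = 8

8


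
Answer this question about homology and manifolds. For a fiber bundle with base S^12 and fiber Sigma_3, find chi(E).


chi(S^12) = 2 (n even), chi(Sigma_3) = 2 - 2*3 = -4.
chi(E) = 2 * (-4) = -8

-8


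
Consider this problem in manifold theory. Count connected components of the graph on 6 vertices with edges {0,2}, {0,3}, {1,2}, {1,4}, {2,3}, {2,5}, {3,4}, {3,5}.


Run DFS/union-find over 6 vertices.
V = 6, E = 8.
Number of components = 1

1


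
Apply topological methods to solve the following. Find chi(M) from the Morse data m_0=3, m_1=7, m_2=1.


Morse theory: chi(M) = sum_k (-1)^k m_k where m_k = #(index-k critical points).
= (3) + (-7) + (1) = -3

-3


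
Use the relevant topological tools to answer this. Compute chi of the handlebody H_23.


A genus-g handlebody deformation retracts to a wedge of g circles.
chi(vee_g S^1) = 1 - g.
chi(H_23) = 1 - 23 = -22

-22


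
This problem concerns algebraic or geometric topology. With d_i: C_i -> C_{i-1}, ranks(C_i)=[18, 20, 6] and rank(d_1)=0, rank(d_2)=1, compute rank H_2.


rank H_k = rank(ker d_k) - rank(im d_{k+1}).
rank(ker d_2) = rank(C_2) - rank(d_2) = 6 - 1 = 5.
rank(im d_{2+1}) = 0.
rank H_2 = 5 - 0 = 5

5


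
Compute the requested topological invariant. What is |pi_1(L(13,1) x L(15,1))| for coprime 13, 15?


pi_1(X x Y) = pi_1(X) x pi_1(Y).
pi_1(L(13,1)) = Z/13, pi_1(L(15,1)) = Z/15.
|Z/13 x Z/15| = 13 * 15 = 195

195


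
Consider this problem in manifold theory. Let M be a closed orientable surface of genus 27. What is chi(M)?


For a closed orientable surface of genus g: chi = 2 - 2g.
Here g = 27.
chi = 2 - 2*27 = 2 - 54 = -52

-52


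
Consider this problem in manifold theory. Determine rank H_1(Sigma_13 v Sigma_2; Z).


For a wedge: H_1(A v B) = H_1(A) + H_1(B).
b_1(Sigma_13) = 26, b_1(Sigma_2) = 4.
b_1 = 26 + 4 = 30

30


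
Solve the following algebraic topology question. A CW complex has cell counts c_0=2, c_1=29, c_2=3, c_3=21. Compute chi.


chi = sum_k (-1)^k c_k.
= (-1)^0*2 + (-1)^1*29 + (-1)^2*3 + (-1)^3*21
= (2) + (-29) + (3) + (-21)
= -45

-45


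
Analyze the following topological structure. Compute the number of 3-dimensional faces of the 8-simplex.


Delta^8 has 8+1 vertices. A 3-face is a choice of 3+1 vertices.
f_3 = C(8+1, 3+1) = C(9,4) = 126

126


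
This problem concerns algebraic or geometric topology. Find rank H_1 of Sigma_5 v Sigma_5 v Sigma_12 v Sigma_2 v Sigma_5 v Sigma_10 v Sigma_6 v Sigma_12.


For a wedge X v Y: reduced H_k(X v Y) = H_k(X) + H_k(Y).
Each Sigma_g contributes b_1 = 2g.
b_1 = 10 + 10 + 24 + 4 + 10 + 20 + 12 + 24 = 114

114


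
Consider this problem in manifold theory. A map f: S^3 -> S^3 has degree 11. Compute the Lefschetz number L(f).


On S^3: L(f) = tr(f_0*) + (-1)^3 tr(f_3*) = 1 + (-1)^3 * deg(f).
L(f) = 1 + (-1)^3 * 11 = 1 + -11 = -10

-10


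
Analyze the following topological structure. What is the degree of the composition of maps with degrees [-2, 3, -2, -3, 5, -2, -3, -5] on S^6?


Degree is multiplicative: deg(composition) = product of degrees.
= (-2) * (3) * (-2) * (-3) * (5) * (-2) * (-3) * (-5) = 5400

5400


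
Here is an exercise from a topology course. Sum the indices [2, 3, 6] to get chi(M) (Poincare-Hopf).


Poincare-Hopf: chi(M) = sum of indices of zeros.
chi = (2) + (3) + (6) = 11

11


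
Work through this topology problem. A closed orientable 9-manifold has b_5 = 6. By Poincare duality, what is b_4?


Poincare duality for closed orientable n-manifolds: b_k = b_{n-k}.
Here n = 9, so b_4 = b_5 = 6

6


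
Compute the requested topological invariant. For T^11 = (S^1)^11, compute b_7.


By the Kunneth formula, b_k(T^n) = C(n,k).
b_7(T^11) = C(11,7).
C(11,7) = 11!/(7!*4!) = 330

330


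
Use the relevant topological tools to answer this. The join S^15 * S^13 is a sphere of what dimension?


Join of spheres: S^m * S^n = S^{m+n+1}.
dim = 15 + 13 + 1 = 29

29


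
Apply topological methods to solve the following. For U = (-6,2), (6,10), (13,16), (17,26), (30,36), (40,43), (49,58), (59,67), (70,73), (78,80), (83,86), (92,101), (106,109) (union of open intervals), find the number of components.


Sort and merge overlapping open intervals.
Merged: (-6,2), (6,10), (13,16), (17,26), (30,36), (40,43), (49,58), (59,67), (70,73), (78,80), (83,86), (92,101), (106,109).
Number of components = 13

13


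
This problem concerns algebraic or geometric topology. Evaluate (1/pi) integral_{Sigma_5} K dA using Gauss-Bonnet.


Gauss-Bonnet: integral K dA = 2*pi*chi(M).
chi(Sigma_5) = 2 - 2*5 = -8.
(integral K dA)/pi = 2*chi = 2*(-8) = -16

-16


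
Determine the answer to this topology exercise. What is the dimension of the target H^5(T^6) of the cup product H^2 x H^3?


Cup product: H^p x H^q -> H^{p+q}; here p+q = 2+3 = 5.
rank H^k(T^n) = C(n,k).
C(6,5) = 6

6


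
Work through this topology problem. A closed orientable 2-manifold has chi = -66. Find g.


chi = 2 - 2g for closed orientable surfaces.
-66 = 2 - 2g
2g = 2 - (-66) = 68
g = 34

34


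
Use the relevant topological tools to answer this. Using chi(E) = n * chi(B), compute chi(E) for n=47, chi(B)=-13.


For a finite covering: chi(E) = (number of sheets) * chi(B).
chi(E) = 47 * (-13) = -611

-611


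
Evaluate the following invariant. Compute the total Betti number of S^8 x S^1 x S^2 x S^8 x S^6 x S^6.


Total Betti number is multiplicative under products.
Each S^d (d>=1) has total Betti number 2.
There are 6 sphere factors.
Total = 2^6 = 64

64


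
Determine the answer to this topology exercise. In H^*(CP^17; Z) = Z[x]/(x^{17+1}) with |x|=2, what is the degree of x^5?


|x| = 2 in H^*(CP^n).
|x^5| = 5 * |x| = 5 * 2 = 10

10


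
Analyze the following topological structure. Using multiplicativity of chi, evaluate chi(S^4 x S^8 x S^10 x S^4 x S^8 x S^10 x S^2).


chi is multiplicative: chi(X x Y) = chi(X) chi(Y).
Each even-dim sphere has chi = 2. There are 7 factors.
chi = 2^7 = 128

128


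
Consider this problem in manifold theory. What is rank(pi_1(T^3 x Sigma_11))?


pi_1(A x B) = pi_1(A) x pi_1(B); rank of abelianization = b_1.
b_1(T^3) = 3, b_1(Sigma_11) = 2*11 = 22.
b_1(product) = 3 + 22 = 25

25


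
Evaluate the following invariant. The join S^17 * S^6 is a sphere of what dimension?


Join of spheres: S^m * S^n = S^{m+n+1}.
dim = 17 + 6 + 1 = 24

24


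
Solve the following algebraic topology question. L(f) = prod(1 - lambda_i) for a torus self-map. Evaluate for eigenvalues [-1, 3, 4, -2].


For a torus self-map: L(f) = det(I - A) where A acts on H_1.
L(f) = (1--1) * (1-3) * (1-4) * (1--2) = 2 * -2 * -3 * 3 = 36

36


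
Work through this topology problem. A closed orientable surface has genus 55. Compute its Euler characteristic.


For a closed orientable surface of genus g: chi = 2 - 2g.
Here g = 55.
chi = 2 - 2*55 = 2 - 110 = -108

-108


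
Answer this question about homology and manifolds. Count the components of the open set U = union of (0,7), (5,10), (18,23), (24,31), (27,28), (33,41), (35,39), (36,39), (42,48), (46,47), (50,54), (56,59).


Sort and merge overlapping open intervals.
Merged: (0,10), (18,23), (24,31), (33,41), (42,48), (50,54), (56,59).
Number of components = 7

7


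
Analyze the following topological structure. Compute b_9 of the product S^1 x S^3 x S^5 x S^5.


Each S^d has Poincare polynomial 1 + t^d.
The product S^1 x S^3 x S^5 x S^5 has Poincare polynomial prod(1+t^d_i).
Expanding: b_0=1, b_1=1, b_3=1, b_4=1, b_5=2, b_6=2, b_8=2, b_9=2, b_10=1, b_11=1, b_13=1, b_14=1.
b_9 = 2

2


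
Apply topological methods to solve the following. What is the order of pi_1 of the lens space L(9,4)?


pi_1(L(p,q)) = Z/pZ for any q coprime to p.
|pi_1(L(9,4))| = 9

9


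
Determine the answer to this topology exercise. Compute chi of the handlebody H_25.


A genus-g handlebody deformation retracts to a wedge of g circles.
chi(vee_g S^1) = 1 - g.
chi(H_25) = 1 - 25 = -24

-24


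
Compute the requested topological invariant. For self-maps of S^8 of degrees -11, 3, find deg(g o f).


Degree is multiplicative under composition: deg(g o f) = deg(g) * deg(f).
= 3 * -11 = -33

-33


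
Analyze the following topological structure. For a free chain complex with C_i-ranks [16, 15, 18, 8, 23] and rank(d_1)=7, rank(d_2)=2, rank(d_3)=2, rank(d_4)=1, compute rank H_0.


rank H_k = rank(ker d_k) - rank(im d_{k+1}).
rank(ker d_0) = rank(C_0) - rank(d_0) = 16 - 0 = 16.
rank(im d_{0+1}) = 7.
rank H_0 = 16 - 7 = 9

9


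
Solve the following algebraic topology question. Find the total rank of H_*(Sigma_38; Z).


For Sigma_38: b_0 = 1, b_1 = 2g = 76, b_2 = 1.
Total = 1 + 76 + 1 = 78

78


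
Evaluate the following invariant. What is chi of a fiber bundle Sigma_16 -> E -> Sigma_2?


For a fiber bundle F -> E -> B (with CW structure): chi(E) = chi(B) * chi(F).
chi(Sigma_2) = -2, chi(Sigma_16) = -30.
chi(E) = (-2) * (-30) = 60

60


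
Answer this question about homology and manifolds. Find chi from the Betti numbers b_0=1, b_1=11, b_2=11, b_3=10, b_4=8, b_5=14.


chi = sum_k (-1)^k b_k.
= (1) + (-11) + (11) + (-10) + (8) + (-14)
= -15

-15


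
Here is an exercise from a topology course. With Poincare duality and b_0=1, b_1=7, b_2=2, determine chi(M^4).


By Poincare duality b_k = b_{4-k}, so full Betti numbers: b_0=1, b_1=7, b_2=2, b_3=7, b_4=1.
chi = sum (-1)^k b_k = -10

-10


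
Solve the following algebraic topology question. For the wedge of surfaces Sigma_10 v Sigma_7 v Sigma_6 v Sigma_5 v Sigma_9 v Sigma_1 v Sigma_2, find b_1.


For a wedge X v Y: reduced H_k(X v Y) = H_k(X) + H_k(Y).
Each Sigma_g contributes b_1 = 2g.
b_1 = 20 + 14 + 12 + 10 + 18 + 2 + 4 = 80

80


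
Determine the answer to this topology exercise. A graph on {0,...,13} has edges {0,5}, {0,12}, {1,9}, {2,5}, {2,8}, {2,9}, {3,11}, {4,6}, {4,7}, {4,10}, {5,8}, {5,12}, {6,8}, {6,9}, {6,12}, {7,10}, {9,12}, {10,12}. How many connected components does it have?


Run DFS/union-find over 14 vertices.
V = 14, E = 18.
Number of components = 3

3


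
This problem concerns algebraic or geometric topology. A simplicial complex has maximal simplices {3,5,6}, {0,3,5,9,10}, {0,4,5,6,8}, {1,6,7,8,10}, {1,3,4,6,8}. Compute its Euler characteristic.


Enumerate all faces; f-vector: f_0=10, f_1=33, f_2=39, f_3=20, f_4=4.
chi = sum (-1)^k f_k = 0

0


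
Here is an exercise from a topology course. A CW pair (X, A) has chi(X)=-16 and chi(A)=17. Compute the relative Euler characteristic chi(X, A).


Relative Euler characteristic: chi(X, A) = chi(X) - chi(A).
= -16 - (17) = -33

-33


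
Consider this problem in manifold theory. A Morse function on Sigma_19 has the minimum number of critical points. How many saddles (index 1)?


A perfect Morse function has m_k = b_k.
For Sigma_19: b_0=1, b_1=2g=38, b_2=1.
Saddles m_1 = 2g = 38

38


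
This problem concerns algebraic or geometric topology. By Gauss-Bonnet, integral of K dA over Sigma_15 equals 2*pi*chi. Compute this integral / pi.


Gauss-Bonnet: integral K dA = 2*pi*chi(M).
chi(Sigma_15) = 2 - 2*15 = -28.
(integral K dA)/pi = 2*chi = 2*(-28) = -56

-56


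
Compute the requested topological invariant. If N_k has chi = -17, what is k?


chi = 2 - k for closed non-orientable surfaces with k crosscaps.
-17 = 2 - k
k = 2 - (-17) = 19

19


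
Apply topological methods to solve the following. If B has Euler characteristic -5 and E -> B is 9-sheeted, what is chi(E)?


For a finite covering: chi(E) = (number of sheets) * chi(B).
chi(E) = 9 * (-5) = -45

-45


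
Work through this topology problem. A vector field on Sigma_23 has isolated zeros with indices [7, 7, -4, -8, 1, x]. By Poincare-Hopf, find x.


Poincare-Hopf: sum of indices = chi(M).
chi(Sigma_23) = 2 - 2*23 = -44.
Sum of known indices = 3.
x = chi - (sum known) = -44 - (3) = -47

-47


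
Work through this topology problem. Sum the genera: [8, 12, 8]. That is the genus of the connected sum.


Genus is additive under connected sum of orientable surfaces.
g = 8 + 12 + 8 = 28

28


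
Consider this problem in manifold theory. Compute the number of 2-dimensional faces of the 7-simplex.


Delta^7 has 7+1 vertices. A 2-face is a choice of 2+1 vertices.
f_2 = C(7+1, 2+1) = C(8,3) = 56

56


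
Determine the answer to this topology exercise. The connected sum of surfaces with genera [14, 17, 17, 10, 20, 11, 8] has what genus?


Genus is additive under connected sum of orientable surfaces.
g = 14 + 17 + 17 + 10 + 20 + 11 + 8 = 97

97


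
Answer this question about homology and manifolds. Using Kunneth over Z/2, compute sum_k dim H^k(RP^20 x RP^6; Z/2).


dim H^*(RP^n; Z/2) = n+1 (one Z/2 in each degree 0..n).
Total Betti number is multiplicative.
Total = (20+1) * (6+1) = 21 * 7 = 147

147


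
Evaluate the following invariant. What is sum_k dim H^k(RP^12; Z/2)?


H^k(RP^12; Z/2) = Z/2 for each 0 <= k <= 12.
Total dimension = 12 + 1 = 13

13


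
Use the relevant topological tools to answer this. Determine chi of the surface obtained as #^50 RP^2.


For a non-orientable closed surface with k crosscaps: chi = 2 - k.
Here k = 50.
chi = 2 - 50 = -48

-48


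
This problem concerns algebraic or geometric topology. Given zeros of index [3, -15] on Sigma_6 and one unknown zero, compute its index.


Poincare-Hopf: sum of indices = chi(M).
chi(Sigma_6) = 2 - 2*6 = -10.
Sum of known indices = -12.
x = chi - (sum known) = -10 - (-12) = 2

2


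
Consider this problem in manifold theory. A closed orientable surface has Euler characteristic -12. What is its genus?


chi = 2 - 2g for closed orientable surfaces.
-12 = 2 - 2g
2g = 2 - (-12) = 14
g = 7

7


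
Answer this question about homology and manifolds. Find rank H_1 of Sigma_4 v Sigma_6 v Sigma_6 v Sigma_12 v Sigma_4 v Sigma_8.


For a wedge X v Y: reduced H_k(X v Y) = H_k(X) + H_k(Y).
Each Sigma_g contributes b_1 = 2g.
b_1 = 8 + 12 + 12 + 24 + 8 + 16 = 80

80


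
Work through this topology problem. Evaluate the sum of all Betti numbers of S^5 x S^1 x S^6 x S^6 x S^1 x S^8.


Total Betti number is multiplicative under products.
Each S^d (d>=1) has total Betti number 2.
There are 6 sphere factors.
Total = 2^6 = 64

64


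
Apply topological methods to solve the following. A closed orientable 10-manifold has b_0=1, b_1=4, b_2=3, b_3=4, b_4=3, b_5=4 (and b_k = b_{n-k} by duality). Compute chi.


By Poincare duality b_k = b_{10-k}, so full Betti numbers: b_0=1, b_1=4, b_2=3, b_3=4, b_4=3, b_5=4, b_6=3, b_7=4, b_8=3, b_9=4, b_10=1.
chi = sum (-1)^k b_k = -6

-6


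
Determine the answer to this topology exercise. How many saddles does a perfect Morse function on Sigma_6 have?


A perfect Morse function has m_k = b_k.
For Sigma_6: b_0=1, b_1=2g=12, b_2=1.
Saddles m_1 = 2g = 12

12


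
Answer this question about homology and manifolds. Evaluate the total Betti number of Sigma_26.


For Sigma_26: b_0 = 1, b_1 = 2g = 52, b_2 = 1.
Total = 1 + 52 + 1 = 54

54


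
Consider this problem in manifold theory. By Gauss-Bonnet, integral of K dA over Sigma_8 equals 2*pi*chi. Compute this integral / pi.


Gauss-Bonnet: integral K dA = 2*pi*chi(M).
chi(Sigma_8) = 2 - 2*8 = -14.
(integral K dA)/pi = 2*chi = 2*(-14) = -28

-28


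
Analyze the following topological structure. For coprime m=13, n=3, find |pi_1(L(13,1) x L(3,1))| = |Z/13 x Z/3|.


pi_1(X x Y) = pi_1(X) x pi_1(Y).
pi_1(L(13,1)) = Z/13, pi_1(L(3,1)) = Z/3.
|Z/13 x Z/3| = 13 * 3 = 39

39


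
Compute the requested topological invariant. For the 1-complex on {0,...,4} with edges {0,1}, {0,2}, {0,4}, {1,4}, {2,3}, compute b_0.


Run DFS/union-find over 5 vertices.
V = 5, E = 5.
Number of components = 1

1


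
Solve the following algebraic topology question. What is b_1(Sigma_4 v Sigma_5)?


For a wedge: H_1(A v B) = H_1(A) + H_1(B).
b_1(Sigma_4) = 8, b_1(Sigma_5) = 10.
b_1 = 8 + 10 = 18

18


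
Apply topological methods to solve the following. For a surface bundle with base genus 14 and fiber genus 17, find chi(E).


For a fiber bundle F -> E -> B (with CW structure): chi(E) = chi(B) * chi(F).
chi(Sigma_14) = -26, chi(Sigma_17) = -32.
chi(E) = (-26) * (-32) = 832

832


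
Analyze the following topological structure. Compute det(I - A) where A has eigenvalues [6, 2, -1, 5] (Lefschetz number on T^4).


For a torus self-map: L(f) = det(I - A) where A acts on H_1.
L(f) = (1-6) * (1-2) * (1--1) * (1-5) = -5 * -1 * 2 * -4 = -40

-40


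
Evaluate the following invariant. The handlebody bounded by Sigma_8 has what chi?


A genus-g handlebody deformation retracts to a wedge of g circles.
chi(vee_g S^1) = 1 - g.
chi(H_8) = 1 - 8 = -7

-7


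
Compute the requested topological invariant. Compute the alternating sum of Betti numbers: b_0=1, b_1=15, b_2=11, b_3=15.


chi = sum_k (-1)^k b_k.
= (1) + (-15) + (11) + (-15)
= -18

-18


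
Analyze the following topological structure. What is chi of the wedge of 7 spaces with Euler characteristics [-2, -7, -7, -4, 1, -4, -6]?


chi(A v B) = chi(A) + chi(B) - 1 (one point identified).
For 7 spaces: chi = (sum chi_i) - (7 - 1).
sum = -29; chi = -29 - 6 = -35

-35


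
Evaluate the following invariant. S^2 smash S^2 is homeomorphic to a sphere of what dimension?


S^m ^ S^n = S^{m+n}.
k = 2 + 2 = 4

4


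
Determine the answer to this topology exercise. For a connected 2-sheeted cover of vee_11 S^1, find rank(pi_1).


Nielsen-Schreier: an index-n subgroup of F_r is free of rank 1 + n(r-1).
Equivalently: chi(cover) = n*chi(base); chi(vee_r S^1) = 1 - 11 = -10.
chi(E) = 2*(-10) = -20; rank = 1 - chi(E) = 1 - (-20) = 21.
rank = 1 + 2*(11-1) = 1 + 20 = 21

21


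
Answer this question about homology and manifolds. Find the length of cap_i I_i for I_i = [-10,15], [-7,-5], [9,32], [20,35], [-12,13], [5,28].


Intersection = [max(a_i), min(b_i)] = [20, -5].
Since 20 > -5, the intersection is empty.
Length = 0

0


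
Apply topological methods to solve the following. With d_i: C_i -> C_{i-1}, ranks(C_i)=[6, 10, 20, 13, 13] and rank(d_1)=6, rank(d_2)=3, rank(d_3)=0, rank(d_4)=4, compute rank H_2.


rank H_k = rank(ker d_k) - rank(im d_{k+1}).
rank(ker d_2) = rank(C_2) - rank(d_2) = 20 - 3 = 17.
rank(im d_{2+1}) = 0.
rank H_2 = 17 - 0 = 17

17


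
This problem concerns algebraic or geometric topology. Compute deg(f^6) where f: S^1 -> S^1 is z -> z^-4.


deg(f) = -4. Degree is multiplicative: deg(f^6) = (deg f)^6.
deg(f^6) = (-4)^6 = 4096

4096


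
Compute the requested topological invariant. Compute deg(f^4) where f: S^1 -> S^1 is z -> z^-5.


deg(f) = -5. Degree is multiplicative: deg(f^4) = (deg f)^4.
deg(f^4) = (-5)^4 = 625

625


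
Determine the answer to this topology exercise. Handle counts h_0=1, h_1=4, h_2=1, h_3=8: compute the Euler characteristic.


Handles of index k contribute (-1)^k to chi (same as CW cells).
chi = (1) + (-4) + (1) + (-8) = -10

-10


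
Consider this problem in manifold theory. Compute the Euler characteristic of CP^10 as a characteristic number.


For any closed oriented manifold, <e(TM),[M]> = chi(M).
chi(CP^10) = 10+1 = 11

11


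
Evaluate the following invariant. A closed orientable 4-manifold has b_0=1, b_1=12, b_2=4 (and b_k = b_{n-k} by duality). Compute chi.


By Poincare duality b_k = b_{4-k}, so full Betti numbers: b_0=1, b_1=12, b_2=4, b_3=12, b_4=1.
chi = sum (-1)^k b_k = -18

-18


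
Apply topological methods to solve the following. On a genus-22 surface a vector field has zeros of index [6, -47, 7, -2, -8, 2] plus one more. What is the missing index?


Poincare-Hopf: sum of indices = chi(M).
chi(Sigma_22) = 2 - 2*22 = -42.
Sum of known indices = -42.
x = chi - (sum known) = -42 - (-42) = 0

0


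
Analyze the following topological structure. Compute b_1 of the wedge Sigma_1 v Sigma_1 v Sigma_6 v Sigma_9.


For a wedge X v Y: reduced H_k(X v Y) = H_k(X) + H_k(Y).
Each Sigma_g contributes b_1 = 2g.
b_1 = 2 + 2 + 12 + 18 = 34

34


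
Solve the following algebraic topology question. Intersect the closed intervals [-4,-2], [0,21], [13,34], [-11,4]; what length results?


Intersection = [max(a_i), min(b_i)] = [13, -2].
Since 13 > -2, the intersection is empty.
Length = 0

0


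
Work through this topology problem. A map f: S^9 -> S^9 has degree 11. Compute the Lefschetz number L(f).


On S^9: L(f) = tr(f_0*) + (-1)^9 tr(f_9*) = 1 + (-1)^9 * deg(f).
L(f) = 1 + (-1)^9 * 11 = 1 + -11 = -10

-10


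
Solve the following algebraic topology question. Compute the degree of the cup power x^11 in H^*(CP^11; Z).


|x| = 2 in H^*(CP^n).
|x^11| = 11 * |x| = 11 * 2 = 22

22


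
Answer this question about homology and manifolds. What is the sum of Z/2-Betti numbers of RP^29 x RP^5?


dim H^*(RP^n; Z/2) = n+1 (one Z/2 in each degree 0..n).
Total Betti number is multiplicative.
Total = (29+1) * (5+1) = 30 * 6 = 180

180


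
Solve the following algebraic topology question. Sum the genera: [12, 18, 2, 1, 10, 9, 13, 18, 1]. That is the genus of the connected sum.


Genus is additive under connected sum of orientable surfaces.
g = 12 + 18 + 2 + 1 + 10 + 9 + 13 + 18 + 1 = 84

84


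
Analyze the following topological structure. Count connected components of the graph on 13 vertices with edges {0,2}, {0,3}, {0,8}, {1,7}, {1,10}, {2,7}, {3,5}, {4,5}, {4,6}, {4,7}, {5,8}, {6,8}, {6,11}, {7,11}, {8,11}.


Run DFS/union-find over 13 vertices.
V = 13, E = 15.
Number of components = 3

3


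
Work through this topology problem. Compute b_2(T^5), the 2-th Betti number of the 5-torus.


By the Kunneth formula, b_k(T^n) = C(n,k).
b_2(T^5) = C(5,2).
C(5,2) = 5!/(2!*3!) = 10

10


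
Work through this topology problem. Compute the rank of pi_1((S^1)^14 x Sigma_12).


pi_1(A x B) = pi_1(A) x pi_1(B); rank of abelianization = b_1.
b_1(T^14) = 14, b_1(Sigma_12) = 2*12 = 24.
b_1(product) = 14 + 24 = 38

38


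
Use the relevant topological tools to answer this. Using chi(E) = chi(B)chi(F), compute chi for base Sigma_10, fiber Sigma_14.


For a fiber bundle F -> E -> B (with CW structure): chi(E) = chi(B) * chi(F).
chi(Sigma_10) = -18, chi(Sigma_14) = -26.
chi(E) = (-18) * (-26) = 468

468


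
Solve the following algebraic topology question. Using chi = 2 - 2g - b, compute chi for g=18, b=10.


For a compact orientable surface with genus g and b boundary components: chi = 2 - 2g - b.
chi = 2 - 2*18 - 10 = 2 - 36 - 10 = -44

-44


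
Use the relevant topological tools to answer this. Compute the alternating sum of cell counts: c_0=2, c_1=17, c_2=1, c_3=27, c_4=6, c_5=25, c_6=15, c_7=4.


chi = sum_k (-1)^k c_k.
= (-1)^0*2 + (-1)^1*17 + (-1)^2*1 + (-1)^3*27 + (-1)^4*6 + (-1)^5*25 + (-1)^6*15 + (-1)^7*4
= (2) + (-17) + (1) + (-27) + (6) + (-25) + (15) + (-4)
= -49

-49


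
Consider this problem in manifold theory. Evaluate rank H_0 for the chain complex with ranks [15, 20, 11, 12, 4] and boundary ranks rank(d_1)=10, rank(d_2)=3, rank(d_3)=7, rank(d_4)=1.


rank H_k = rank(ker d_k) - rank(im d_{k+1}).
rank(ker d_0) = rank(C_0) - rank(d_0) = 15 - 0 = 15.
rank(im d_{0+1}) = 10.
rank H_0 = 15 - 10 = 5

5


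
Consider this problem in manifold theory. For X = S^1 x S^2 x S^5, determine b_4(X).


Each S^d has Poincare polynomial 1 + t^d.
The product S^1 x S^2 x S^5 has Poincare polynomial prod(1+t^d_i).
Expanding: b_0=1, b_1=1, b_2=1, b_3=1, b_5=1, b_6=1, b_7=1, b_8=1.
b_4 = 0

0


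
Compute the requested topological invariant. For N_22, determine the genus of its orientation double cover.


chi(N_22) = 2 - 22 = -20.
Double cover: chi(Sigma_g) = 2 * chi(N_22) = 2*(-20) = -40.
2 - 2g = -40, so g = (2 - (-40))/2 = 42/2 = 21

21


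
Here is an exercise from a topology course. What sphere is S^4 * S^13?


Join of spheres: S^m * S^n = S^{m+n+1}.
dim = 4 + 13 + 1 = 18

18


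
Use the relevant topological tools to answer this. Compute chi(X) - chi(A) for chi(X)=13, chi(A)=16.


Relative Euler characteristic: chi(X, A) = chi(X) - chi(A).
= 13 - (16) = -3

-3


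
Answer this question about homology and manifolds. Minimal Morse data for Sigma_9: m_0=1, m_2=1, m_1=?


A perfect Morse function has m_k = b_k.
For Sigma_9: b_0=1, b_1=2g=18, b_2=1.
Saddles m_1 = 2g = 18

18


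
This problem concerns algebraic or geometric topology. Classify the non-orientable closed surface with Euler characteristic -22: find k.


chi = 2 - k for closed non-orientable surfaces with k crosscaps.
-22 = 2 - k
k = 2 - (-22) = 24

24


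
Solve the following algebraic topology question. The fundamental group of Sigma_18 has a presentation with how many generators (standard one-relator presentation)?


Standard presentation: pi_1(Sigma_g) = <a_1,b_1,...,a_g,b_g | [a_1,b_1]...[a_g,b_g] = 1>.
Number of generators = 2g = 2*18 = 36

36


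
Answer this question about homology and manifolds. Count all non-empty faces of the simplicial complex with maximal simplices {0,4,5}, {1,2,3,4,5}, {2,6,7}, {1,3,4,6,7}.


Each maximal simplex on m vertices has 2^m - 1 nonempty faces.
Take the union (dedupe shared faces).
Total distinct faces = 62

62


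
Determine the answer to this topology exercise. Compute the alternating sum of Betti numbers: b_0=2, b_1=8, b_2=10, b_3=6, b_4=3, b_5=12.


chi = sum_k (-1)^k b_k.
= (2) + (-8) + (10) + (-6) + (3) + (-12)
= -11

-11


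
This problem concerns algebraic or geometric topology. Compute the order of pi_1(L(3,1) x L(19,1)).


pi_1(X x Y) = pi_1(X) x pi_1(Y).
pi_1(L(3,1)) = Z/3, pi_1(L(19,1)) = Z/19.
|Z/3 x Z/19| = 3 * 19 = 57

57


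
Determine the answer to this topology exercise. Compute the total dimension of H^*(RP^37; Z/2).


H^k(RP^37; Z/2) = Z/2 for each 0 <= k <= 37.
Total dimension = 37 + 1 = 38

38


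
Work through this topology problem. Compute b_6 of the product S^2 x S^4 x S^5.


Each S^d has Poincare polynomial 1 + t^d.
The product S^2 x S^4 x S^5 has Poincare polynomial prod(1+t^d_i).
Expanding: b_0=1, b_2=1, b_4=1, b_5=1, b_6=1, b_7=1, b_9=1, b_11=1.
b_6 = 1

1
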